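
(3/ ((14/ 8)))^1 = 12/ 7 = 1.71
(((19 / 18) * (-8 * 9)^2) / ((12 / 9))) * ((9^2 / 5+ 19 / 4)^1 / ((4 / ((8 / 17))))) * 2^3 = 6878304 / 85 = 80921.22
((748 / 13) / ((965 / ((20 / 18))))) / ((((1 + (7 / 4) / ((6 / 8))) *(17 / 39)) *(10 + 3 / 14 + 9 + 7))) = 616 / 354155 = 0.00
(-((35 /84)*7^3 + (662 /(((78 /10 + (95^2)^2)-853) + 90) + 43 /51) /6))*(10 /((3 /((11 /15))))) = -130735323003703 /373854902382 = -349.70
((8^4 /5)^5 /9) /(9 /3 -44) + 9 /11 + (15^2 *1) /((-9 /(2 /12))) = -25364273101435580347 /25368750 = -999823527033.68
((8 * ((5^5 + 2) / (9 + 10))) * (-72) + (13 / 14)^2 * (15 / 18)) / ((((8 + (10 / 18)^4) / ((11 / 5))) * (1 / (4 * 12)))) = -305736375802374 / 247241015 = -1236592.46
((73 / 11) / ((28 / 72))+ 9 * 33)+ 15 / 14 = 6933 / 22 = 315.14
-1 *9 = -9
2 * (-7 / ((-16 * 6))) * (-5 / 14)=-5 / 96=-0.05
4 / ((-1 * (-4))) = 1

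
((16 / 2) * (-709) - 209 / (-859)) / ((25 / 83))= -404379237 / 21475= -18830.23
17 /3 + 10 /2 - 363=-1057 /3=-352.33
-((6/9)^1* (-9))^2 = -36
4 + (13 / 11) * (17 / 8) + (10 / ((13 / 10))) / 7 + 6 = 108991 / 8008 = 13.61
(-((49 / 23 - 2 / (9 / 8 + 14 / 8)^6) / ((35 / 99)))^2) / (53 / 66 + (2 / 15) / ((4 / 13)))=-10687803331525880286771 / 365097643037458547860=-29.27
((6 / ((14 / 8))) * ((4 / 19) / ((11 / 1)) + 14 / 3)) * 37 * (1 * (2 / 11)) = 1739296 / 16093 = 108.08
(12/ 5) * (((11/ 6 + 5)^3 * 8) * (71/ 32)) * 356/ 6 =435511799/ 540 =806503.33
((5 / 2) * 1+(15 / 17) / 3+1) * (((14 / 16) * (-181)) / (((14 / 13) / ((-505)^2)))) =-77409523425 / 544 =-142296918.06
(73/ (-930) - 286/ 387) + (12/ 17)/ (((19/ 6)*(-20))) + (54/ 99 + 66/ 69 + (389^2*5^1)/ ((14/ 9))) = 16689680724712001/ 34313399505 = 486389.60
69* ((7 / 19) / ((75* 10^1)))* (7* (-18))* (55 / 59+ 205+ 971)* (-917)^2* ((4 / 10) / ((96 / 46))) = -4540619772706773 / 5605000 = -810101654.36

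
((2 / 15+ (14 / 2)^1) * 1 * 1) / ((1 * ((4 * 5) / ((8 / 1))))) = 214 / 75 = 2.85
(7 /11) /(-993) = -7 /10923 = -0.00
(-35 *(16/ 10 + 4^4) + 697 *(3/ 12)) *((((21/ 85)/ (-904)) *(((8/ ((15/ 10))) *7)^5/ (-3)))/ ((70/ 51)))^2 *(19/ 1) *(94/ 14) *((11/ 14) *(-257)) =5277433166449561.55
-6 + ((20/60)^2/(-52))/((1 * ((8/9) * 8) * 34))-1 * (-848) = 95273983/113152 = 842.00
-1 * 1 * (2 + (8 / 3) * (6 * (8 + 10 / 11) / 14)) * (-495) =6030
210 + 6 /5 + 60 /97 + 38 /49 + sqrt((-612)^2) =19596478 /23765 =824.59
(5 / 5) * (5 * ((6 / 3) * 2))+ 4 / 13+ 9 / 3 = 303 / 13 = 23.31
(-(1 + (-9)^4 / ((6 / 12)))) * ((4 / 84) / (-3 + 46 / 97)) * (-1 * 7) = -1272931 / 735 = -1731.88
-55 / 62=-0.89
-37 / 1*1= -37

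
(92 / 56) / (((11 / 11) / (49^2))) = 7889 / 2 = 3944.50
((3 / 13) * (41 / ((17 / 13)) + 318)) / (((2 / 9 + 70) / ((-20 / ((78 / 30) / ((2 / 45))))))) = -89085 / 226967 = -0.39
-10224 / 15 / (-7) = 3408 / 35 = 97.37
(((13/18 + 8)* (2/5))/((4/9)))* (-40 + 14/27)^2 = 44601973/3645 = 12236.48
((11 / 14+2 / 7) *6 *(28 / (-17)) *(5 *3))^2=7290000 / 289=25224.91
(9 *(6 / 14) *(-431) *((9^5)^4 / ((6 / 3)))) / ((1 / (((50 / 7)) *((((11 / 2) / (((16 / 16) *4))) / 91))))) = -38906657060437507125740175 / 35672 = -1090677760160279971006.40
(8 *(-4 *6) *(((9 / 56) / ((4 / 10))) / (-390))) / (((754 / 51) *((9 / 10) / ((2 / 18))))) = 170 / 102921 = 0.00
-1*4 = -4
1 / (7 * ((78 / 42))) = 1 / 13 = 0.08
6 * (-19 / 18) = -19 / 3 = -6.33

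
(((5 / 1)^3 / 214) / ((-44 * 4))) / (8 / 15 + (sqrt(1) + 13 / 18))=-5625 / 3822896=-0.00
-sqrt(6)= -2.45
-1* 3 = -3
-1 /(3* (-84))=1 /252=0.00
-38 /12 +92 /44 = -71 /66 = -1.08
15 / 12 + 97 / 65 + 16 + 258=276.74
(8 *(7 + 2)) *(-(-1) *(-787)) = -56664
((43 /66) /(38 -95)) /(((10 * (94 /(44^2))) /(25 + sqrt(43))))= -0.74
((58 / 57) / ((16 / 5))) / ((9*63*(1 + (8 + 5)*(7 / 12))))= 0.00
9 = 9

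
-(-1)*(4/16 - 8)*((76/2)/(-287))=589/574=1.03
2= 2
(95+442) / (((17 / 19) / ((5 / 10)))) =10203 / 34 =300.09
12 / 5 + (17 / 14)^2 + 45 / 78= 56711 / 12740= 4.45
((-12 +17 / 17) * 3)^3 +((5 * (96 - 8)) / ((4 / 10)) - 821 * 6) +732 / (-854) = -278347 / 7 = -39763.86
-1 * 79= -79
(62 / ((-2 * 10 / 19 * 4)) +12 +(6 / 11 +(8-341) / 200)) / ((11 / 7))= -29603 / 12100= -2.45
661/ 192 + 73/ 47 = 5.00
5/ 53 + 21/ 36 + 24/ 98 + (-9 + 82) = 2303723/ 31164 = 73.92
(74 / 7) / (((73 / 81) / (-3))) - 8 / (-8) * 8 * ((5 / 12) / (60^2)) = -35.19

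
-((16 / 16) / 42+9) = -379 / 42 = -9.02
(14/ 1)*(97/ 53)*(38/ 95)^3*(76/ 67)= 825664/ 443875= 1.86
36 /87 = 12 /29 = 0.41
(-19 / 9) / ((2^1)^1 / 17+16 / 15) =-1615 / 906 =-1.78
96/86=48/43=1.12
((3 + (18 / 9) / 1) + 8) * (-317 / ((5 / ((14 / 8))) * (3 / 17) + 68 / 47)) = -2112.24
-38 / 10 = -19 / 5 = -3.80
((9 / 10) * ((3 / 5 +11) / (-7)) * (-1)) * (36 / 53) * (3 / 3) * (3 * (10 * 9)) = 507384 / 1855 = 273.52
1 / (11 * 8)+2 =177 / 88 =2.01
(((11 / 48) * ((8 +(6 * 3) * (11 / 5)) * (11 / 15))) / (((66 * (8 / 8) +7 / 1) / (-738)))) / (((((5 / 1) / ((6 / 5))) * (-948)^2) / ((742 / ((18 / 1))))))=-219023189 / 246020220000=-0.00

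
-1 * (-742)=742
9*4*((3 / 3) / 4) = 9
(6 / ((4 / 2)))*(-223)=-669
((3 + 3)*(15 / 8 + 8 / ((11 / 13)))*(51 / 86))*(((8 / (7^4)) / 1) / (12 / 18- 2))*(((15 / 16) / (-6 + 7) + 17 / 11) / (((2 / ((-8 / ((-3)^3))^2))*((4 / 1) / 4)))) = -7406713 / 674589762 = -0.01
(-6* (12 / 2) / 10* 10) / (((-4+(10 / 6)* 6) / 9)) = -54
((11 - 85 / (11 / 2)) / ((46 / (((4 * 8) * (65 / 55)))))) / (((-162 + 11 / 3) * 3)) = 10192 / 1321925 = 0.01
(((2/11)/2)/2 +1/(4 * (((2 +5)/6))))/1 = 20/77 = 0.26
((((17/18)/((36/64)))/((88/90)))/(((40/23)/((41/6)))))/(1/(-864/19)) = -64124/209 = -306.81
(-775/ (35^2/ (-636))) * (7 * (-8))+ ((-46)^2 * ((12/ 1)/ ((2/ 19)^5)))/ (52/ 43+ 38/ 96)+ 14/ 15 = 425800271116394/ 347865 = 1224038840.11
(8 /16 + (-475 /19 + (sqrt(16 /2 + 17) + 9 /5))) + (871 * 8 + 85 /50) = 6952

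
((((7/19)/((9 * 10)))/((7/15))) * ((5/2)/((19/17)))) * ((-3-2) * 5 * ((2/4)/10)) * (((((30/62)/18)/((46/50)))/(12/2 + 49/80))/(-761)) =265625/1865131967106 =0.00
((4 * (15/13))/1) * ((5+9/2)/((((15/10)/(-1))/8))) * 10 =-30400/13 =-2338.46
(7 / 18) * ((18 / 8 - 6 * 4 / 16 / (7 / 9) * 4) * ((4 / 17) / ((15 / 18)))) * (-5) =3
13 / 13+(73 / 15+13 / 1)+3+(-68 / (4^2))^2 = 9583 / 240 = 39.93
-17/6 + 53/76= -487/228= -2.14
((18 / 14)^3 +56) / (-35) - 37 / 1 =-38.66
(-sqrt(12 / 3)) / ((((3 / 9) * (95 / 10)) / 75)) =-900 / 19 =-47.37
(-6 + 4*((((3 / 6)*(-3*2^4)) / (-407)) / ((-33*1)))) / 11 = -26894 / 49247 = -0.55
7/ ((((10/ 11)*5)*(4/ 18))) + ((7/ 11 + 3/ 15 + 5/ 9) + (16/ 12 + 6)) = 154987/ 9900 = 15.66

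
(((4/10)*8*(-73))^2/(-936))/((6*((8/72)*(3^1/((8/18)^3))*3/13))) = -5456896/492075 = -11.09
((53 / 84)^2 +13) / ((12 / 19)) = 1796203 / 84672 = 21.21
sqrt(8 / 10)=2 * sqrt(5) / 5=0.89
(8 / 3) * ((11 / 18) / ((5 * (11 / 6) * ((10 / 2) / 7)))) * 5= 56 / 45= 1.24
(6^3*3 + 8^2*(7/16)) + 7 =683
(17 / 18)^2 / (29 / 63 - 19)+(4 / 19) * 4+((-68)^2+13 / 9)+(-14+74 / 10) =6151140973 / 1331520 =4619.64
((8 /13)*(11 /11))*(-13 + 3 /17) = -1744 /221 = -7.89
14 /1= 14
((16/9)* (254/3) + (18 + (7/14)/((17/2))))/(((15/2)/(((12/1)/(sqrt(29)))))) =619016* sqrt(29)/66555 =50.09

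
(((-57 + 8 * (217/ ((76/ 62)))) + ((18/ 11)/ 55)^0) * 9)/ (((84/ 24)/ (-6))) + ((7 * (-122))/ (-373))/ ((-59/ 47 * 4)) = -17550347615/ 836266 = -20986.56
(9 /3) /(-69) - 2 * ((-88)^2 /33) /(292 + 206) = -16939 /17181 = -0.99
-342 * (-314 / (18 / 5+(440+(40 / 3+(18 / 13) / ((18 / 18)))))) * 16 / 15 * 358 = 1999135008 / 22343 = 89474.78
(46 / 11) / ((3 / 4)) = 184 / 33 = 5.58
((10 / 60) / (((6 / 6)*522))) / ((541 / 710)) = 355 / 847206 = 0.00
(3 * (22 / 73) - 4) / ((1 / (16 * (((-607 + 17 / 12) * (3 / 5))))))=6569368 / 365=17998.27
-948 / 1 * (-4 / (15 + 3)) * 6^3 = 45504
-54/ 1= -54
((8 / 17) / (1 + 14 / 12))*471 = 22608 / 221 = 102.30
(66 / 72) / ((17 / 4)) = 11 / 51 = 0.22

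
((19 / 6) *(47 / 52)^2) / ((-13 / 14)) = -293797 / 105456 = -2.79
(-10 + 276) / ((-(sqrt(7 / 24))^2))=-912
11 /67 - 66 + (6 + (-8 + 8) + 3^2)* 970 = 970439 /67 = 14484.16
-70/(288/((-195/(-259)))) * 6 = -325/296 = -1.10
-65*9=-585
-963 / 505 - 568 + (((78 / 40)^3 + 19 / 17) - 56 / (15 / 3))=-7864882077 / 13736000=-572.57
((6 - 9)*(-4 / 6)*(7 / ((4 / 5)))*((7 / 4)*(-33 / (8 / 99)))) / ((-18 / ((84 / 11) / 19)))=169785 / 608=279.25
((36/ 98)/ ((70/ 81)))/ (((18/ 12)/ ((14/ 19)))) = 972/ 4655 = 0.21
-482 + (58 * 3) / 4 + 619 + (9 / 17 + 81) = 8909 / 34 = 262.03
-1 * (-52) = 52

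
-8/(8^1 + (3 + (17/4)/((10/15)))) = -64/139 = -0.46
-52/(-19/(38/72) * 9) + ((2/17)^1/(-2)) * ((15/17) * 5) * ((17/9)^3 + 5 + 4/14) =-2.96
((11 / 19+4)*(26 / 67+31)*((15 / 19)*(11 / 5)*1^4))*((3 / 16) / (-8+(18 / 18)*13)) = 18113139 / 1934960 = 9.36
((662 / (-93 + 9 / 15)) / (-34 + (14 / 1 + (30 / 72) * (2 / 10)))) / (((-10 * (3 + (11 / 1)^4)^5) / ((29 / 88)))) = -9599 / 545305532159259379934547968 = -0.00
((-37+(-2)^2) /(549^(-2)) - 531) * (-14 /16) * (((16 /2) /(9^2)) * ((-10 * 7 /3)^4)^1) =185750291720000 /729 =254801497558.30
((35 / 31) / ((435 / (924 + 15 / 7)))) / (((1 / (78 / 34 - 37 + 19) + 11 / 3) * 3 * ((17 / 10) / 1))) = 961645 / 7351123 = 0.13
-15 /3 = -5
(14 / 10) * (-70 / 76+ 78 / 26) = 553 / 190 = 2.91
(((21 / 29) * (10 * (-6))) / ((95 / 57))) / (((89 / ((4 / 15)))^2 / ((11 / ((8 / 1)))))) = -0.00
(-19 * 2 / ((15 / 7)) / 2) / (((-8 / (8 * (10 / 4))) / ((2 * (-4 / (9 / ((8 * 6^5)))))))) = -1225728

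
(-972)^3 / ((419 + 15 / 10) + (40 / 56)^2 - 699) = 3333197952 / 1009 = 3303466.75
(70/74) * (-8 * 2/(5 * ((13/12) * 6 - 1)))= -224/407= -0.55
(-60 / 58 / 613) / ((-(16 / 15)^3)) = 50625 / 36407296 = 0.00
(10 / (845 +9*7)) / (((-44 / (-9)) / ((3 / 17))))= 135 / 339592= 0.00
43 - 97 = -54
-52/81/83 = -52/6723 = -0.01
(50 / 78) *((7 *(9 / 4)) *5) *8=5250 / 13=403.85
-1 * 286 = -286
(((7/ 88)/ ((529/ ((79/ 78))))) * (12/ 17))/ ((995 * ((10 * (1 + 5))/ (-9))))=-1659/ 102365520400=-0.00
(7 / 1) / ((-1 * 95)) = -0.07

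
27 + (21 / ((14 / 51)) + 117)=441 / 2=220.50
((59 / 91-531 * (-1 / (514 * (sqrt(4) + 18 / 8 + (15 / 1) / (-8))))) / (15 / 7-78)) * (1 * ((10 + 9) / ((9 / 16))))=-130544 / 270621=-0.48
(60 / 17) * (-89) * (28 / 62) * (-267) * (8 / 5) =31937472 / 527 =60602.41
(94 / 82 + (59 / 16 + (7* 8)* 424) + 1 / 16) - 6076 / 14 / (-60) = 23756.13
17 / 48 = 0.35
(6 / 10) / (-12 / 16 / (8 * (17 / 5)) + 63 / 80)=544 / 689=0.79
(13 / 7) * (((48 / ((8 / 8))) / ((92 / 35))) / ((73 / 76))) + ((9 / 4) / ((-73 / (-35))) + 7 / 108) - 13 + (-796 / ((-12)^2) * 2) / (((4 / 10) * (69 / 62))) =-125539 / 90666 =-1.38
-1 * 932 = -932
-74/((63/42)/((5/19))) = -740/57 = -12.98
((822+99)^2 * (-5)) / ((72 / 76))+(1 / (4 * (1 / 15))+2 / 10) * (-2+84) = -4476503.60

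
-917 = -917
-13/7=-1.86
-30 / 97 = -0.31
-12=-12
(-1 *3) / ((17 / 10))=-30 / 17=-1.76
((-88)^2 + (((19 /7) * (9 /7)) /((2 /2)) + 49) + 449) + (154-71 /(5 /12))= 2016127 /245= 8229.09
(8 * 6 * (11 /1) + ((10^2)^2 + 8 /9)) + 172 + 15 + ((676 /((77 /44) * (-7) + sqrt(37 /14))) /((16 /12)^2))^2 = 3174041052 * sqrt(518) /272613121 + 28784334458252 /2453518089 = 11996.85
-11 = -11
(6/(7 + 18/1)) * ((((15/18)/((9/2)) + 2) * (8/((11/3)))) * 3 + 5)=1274/275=4.63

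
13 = 13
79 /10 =7.90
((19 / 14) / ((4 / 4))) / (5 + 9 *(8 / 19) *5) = 361 / 6370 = 0.06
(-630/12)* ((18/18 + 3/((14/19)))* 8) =-2130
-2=-2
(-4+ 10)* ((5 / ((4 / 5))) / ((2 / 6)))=112.50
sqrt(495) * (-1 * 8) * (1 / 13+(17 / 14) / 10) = -2166 * sqrt(55) / 455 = -35.30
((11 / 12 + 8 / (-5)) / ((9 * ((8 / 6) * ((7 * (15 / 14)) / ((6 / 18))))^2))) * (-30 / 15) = 41 / 243000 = 0.00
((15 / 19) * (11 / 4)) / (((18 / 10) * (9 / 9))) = 275 / 228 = 1.21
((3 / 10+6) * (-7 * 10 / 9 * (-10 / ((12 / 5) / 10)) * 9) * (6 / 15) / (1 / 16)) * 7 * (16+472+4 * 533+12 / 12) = 2157607200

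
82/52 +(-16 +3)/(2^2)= -87/52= -1.67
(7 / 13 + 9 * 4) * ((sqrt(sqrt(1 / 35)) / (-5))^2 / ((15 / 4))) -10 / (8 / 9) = -45 / 4 + 76 * sqrt(35) / 6825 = -11.18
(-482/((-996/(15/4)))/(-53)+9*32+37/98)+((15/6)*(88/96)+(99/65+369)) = 111160358143/168129780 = 661.16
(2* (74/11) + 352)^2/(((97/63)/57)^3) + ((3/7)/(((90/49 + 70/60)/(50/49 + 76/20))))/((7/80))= 32378379248479923802224/4778123345611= 6776379952.23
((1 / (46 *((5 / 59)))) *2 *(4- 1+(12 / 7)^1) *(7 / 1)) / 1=16.93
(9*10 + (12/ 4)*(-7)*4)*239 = 1434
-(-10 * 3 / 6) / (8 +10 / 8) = 20 / 37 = 0.54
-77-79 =-156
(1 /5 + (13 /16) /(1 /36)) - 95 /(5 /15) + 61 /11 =-55001 /220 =-250.00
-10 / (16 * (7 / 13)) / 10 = -13 / 112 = -0.12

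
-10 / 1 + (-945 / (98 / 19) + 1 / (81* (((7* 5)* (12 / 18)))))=-182587 / 945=-193.21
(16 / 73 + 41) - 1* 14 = 1987 / 73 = 27.22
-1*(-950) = 950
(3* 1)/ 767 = 0.00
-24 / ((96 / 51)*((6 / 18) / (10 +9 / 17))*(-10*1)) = 1611 / 40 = 40.28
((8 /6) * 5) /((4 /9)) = 15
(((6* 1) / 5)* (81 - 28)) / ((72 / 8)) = 106 / 15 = 7.07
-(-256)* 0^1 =0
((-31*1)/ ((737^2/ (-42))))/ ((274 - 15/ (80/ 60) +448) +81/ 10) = 26040/ 7809140713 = 0.00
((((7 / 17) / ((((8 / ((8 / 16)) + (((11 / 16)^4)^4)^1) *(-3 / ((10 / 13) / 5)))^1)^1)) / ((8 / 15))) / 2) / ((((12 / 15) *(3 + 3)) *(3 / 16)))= -807045053224792883200 / 587140577414431415655813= -0.00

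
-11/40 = -0.28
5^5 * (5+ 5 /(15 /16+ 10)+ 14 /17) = 2335625 /119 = 19627.10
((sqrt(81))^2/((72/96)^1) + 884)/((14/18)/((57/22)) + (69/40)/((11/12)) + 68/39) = 727721280/2879783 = 252.70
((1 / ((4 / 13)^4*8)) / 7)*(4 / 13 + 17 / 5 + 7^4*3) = 257288473 / 17920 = 14357.62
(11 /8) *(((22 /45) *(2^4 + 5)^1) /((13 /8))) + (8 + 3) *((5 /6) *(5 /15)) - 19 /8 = 43841 /4680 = 9.37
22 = 22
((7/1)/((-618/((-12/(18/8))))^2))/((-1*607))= -448/521612703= -0.00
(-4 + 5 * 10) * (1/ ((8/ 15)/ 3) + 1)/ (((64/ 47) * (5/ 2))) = 57293/ 640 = 89.52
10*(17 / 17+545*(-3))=-16340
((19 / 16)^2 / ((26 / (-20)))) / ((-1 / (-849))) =-1532445 / 1664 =-920.94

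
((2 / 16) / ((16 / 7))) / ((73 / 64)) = 7 / 146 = 0.05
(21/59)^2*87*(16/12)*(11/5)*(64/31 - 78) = -2455.05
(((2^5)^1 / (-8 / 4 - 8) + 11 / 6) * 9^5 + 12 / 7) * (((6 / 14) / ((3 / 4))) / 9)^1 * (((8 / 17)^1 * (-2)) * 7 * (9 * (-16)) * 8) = -23137898496 / 595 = -38887224.36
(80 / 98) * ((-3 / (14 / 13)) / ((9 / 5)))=-1300 / 1029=-1.26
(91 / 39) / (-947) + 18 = 51131 / 2841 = 18.00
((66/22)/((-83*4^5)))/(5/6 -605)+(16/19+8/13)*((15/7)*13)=831859201197/20488384000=40.60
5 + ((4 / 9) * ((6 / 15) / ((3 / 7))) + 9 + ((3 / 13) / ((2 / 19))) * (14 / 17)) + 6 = 662941 / 29835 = 22.22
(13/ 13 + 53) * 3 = 162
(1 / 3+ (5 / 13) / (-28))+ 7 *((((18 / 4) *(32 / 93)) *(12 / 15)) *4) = 5924687 / 169260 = 35.00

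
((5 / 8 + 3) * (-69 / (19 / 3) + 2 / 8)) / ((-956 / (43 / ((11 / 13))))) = 13114699 / 6393728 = 2.05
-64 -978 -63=-1105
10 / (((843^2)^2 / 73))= 730 / 505022001201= 0.00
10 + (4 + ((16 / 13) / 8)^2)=2370 / 169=14.02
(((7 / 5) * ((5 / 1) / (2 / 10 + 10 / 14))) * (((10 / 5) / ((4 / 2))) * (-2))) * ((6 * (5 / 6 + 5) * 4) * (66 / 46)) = -282975 / 92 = -3075.82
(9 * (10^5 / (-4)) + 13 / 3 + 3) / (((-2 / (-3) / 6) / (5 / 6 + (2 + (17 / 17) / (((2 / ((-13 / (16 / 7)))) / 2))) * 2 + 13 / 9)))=123858463 / 12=10321538.58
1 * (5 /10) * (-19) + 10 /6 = -7.83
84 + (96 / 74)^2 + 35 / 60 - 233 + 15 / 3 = -2328401 / 16428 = -141.73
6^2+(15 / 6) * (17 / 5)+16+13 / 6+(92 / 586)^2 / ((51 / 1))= 274375520 / 4378299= 62.67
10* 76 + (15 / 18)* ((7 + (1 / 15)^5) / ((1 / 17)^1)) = 859.17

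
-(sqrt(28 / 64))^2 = -7 / 16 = -0.44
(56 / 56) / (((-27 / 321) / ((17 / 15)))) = -1819 / 135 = -13.47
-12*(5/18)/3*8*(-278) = 22240/9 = 2471.11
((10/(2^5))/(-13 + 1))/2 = -5/384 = -0.01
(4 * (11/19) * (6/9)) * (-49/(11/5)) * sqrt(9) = -1960/19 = -103.16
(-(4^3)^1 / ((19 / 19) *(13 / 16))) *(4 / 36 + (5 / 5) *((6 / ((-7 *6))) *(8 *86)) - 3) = 6526976 / 819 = 7969.45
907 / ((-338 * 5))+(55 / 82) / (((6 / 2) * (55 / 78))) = -15217 / 69290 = -0.22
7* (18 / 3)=42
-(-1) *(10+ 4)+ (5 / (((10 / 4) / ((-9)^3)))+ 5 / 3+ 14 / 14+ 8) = -4300 / 3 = -1433.33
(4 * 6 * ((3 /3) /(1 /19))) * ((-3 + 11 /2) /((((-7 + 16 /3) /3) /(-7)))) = 14364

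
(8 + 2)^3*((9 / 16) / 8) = 1125 / 16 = 70.31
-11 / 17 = -0.65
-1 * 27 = -27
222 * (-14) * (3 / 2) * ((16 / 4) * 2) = -37296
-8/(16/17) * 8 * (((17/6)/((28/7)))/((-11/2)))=289/33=8.76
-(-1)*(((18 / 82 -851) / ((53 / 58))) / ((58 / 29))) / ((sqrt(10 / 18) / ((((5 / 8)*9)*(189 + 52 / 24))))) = -5221259847*sqrt(5) / 17384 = -671599.86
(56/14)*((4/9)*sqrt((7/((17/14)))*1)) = 112*sqrt(34)/153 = 4.27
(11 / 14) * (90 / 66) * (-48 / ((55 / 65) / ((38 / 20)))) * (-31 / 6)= 45942 / 77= 596.65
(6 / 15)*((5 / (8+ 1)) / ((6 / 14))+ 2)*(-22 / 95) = -3916 / 12825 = -0.31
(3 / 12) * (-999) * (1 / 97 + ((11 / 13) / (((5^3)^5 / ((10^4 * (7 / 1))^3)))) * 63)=-94346226046287 / 630500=-149637154.71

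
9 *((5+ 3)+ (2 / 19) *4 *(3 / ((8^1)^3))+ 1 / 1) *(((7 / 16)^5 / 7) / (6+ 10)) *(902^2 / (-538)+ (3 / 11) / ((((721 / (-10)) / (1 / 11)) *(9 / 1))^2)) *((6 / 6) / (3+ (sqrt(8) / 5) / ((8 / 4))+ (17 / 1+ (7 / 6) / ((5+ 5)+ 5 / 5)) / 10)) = -31684536421633375857111045 / 8481027170443053022314496+ 30573692269186274548515 *sqrt(2) / 192750617510069386870784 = -3.51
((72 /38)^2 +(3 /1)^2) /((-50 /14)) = -6363 /1805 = -3.53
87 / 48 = 29 / 16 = 1.81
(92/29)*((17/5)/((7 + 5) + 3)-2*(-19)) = 263764/2175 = 121.27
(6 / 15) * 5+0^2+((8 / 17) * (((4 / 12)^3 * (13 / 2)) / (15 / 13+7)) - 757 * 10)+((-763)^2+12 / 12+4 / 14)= 97848450998 / 170289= 574602.30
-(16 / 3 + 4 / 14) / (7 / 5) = -4.01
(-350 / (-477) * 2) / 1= 700 / 477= 1.47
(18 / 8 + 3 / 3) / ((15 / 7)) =91 / 60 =1.52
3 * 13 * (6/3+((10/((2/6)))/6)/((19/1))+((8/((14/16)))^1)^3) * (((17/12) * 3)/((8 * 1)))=3312006555/208544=15881.57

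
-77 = -77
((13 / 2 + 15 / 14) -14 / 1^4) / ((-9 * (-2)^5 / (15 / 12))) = -25 / 896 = -0.03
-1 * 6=-6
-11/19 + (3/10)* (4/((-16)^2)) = -6983/12160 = -0.57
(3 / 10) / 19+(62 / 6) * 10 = 58909 / 570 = 103.35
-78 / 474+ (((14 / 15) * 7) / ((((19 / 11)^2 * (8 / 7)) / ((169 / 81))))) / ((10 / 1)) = 326026753 / 1386023400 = 0.24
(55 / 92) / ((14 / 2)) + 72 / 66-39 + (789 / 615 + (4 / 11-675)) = -1032785643 / 1452220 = -711.18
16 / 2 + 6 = 14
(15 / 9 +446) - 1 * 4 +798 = 3725 / 3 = 1241.67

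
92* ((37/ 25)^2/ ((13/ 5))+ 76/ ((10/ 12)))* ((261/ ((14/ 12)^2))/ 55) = 18470318544/ 625625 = 29522.99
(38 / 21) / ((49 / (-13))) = -494 / 1029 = -0.48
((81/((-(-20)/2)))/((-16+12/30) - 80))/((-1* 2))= 81/1912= 0.04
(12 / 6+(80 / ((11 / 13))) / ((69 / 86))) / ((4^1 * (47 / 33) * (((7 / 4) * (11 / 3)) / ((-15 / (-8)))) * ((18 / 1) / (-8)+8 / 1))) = 292365 / 273493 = 1.07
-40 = -40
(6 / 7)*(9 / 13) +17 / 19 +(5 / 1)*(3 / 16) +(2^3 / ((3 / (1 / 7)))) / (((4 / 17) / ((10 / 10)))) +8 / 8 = 418669 / 82992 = 5.04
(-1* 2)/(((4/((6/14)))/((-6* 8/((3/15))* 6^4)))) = 466560/7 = 66651.43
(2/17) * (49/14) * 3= 21/17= 1.24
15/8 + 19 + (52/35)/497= 2905381/139160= 20.88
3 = 3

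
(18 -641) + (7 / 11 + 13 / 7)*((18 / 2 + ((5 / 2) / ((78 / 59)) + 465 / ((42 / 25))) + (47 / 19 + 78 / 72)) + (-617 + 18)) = -185110403 / 133133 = -1390.42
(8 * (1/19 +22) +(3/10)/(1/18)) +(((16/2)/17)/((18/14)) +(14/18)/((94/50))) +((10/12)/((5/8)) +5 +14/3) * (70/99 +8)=190172918/683145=278.38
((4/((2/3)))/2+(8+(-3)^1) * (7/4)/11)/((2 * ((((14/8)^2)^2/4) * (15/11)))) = 0.59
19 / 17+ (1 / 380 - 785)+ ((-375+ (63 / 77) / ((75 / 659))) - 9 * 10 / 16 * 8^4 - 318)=-8708293081 / 355300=-24509.69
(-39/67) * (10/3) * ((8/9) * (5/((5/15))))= -5200/201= -25.87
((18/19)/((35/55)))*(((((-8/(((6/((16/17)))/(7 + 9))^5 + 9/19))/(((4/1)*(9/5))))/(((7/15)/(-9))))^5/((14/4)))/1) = 85815619734102285977003889538195698214927918459491461365760000000000/1182635339054715334924656767722063159101664733877727871671389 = 72563043.65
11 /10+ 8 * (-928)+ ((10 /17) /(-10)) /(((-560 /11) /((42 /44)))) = -4038057 /544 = -7422.90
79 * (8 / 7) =632 / 7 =90.29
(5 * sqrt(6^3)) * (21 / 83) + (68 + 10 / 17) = 630 * sqrt(6) / 83 + 1166 / 17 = 87.18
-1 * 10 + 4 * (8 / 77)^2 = -59034 / 5929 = -9.96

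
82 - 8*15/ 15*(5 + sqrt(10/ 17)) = 42 - 8*sqrt(170)/ 17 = 35.86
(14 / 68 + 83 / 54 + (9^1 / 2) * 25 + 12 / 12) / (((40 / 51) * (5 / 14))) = 740551 / 1800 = 411.42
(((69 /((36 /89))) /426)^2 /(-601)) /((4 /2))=-4190209 /31411317888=-0.00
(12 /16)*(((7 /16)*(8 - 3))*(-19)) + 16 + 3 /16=-959 /64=-14.98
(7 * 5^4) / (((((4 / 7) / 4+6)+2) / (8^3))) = 15680000 / 57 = 275087.72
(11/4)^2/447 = 121/7152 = 0.02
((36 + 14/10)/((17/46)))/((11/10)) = 92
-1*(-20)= 20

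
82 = 82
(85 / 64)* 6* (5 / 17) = 75 / 32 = 2.34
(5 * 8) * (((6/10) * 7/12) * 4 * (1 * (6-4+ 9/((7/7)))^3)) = 74536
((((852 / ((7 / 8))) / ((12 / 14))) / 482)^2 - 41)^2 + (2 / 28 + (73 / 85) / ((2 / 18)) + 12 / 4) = 5086856015109243 / 4014349047590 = 1267.17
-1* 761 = -761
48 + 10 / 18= 437 / 9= 48.56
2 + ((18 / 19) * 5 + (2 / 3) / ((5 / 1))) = 1958 / 285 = 6.87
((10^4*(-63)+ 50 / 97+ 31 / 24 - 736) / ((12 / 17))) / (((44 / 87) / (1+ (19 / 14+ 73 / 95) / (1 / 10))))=-39320650.76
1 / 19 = 0.05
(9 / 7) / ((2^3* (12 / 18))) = 27 / 112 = 0.24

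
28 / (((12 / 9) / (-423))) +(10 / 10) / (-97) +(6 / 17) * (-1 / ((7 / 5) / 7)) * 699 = -16682174 / 1649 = -10116.54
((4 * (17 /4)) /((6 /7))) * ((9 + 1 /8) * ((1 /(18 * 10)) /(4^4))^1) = 8687 /2211840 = 0.00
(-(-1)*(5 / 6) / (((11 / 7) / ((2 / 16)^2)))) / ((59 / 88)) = 35 / 2832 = 0.01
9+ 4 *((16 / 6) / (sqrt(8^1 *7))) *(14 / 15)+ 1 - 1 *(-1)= 16 *sqrt(14) / 45+ 11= 12.33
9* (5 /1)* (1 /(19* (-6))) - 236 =-8983 /38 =-236.39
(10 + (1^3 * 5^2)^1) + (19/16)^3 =150219/4096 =36.67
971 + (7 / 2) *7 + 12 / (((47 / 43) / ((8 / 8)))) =94609 / 94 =1006.48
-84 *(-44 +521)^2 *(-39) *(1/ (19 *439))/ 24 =62115417/ 16682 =3723.50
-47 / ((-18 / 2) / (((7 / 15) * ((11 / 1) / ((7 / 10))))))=1034 / 27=38.30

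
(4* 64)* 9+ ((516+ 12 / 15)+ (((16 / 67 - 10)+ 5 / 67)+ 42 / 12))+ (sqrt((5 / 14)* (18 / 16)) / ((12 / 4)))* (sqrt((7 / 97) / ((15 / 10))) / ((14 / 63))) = 3* sqrt(2910) / 776+ 1885791 / 670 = 2814.82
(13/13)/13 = 1/13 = 0.08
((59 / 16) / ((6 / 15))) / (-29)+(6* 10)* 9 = 500825 / 928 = 539.68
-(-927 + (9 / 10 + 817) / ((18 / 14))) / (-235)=-1.24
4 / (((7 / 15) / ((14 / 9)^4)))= 109760 / 2187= 50.19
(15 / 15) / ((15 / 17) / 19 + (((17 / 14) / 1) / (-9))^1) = -40698 / 3601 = -11.30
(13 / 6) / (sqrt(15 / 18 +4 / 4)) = 13 * sqrt(66) / 66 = 1.60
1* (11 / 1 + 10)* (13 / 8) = 273 / 8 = 34.12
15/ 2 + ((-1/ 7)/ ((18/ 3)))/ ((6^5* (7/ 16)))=1071629/ 142884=7.50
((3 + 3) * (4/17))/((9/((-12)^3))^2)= 884736/17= 52043.29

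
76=76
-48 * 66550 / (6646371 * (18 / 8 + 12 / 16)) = -1064800 / 6646371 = -0.16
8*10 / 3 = 80 / 3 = 26.67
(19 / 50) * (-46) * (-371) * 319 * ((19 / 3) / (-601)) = -982651747 / 45075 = -21800.37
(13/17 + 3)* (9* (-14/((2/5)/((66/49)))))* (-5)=950400/119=7986.55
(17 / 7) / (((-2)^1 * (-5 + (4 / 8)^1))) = 17 / 63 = 0.27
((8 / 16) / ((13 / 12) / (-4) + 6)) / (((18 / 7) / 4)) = 112 / 825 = 0.14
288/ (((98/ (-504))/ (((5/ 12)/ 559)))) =-4320/ 3913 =-1.10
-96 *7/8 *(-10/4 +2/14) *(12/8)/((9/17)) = 561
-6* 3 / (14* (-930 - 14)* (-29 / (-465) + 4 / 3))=4185 / 4288592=0.00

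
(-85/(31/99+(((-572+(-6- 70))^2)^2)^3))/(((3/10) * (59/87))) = -28710/376676347853452346160815142963215249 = -0.00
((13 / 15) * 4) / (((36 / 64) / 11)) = 9152 / 135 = 67.79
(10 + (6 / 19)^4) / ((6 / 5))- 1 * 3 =2088376 / 390963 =5.34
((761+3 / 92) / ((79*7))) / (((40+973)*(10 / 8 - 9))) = -70015 / 399414757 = -0.00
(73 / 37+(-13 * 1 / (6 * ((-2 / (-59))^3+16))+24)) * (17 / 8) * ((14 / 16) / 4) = 2242995758507 / 186754043904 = 12.01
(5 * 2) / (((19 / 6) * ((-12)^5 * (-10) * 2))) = 1 / 1575936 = 0.00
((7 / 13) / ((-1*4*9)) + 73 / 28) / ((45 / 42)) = 4246 / 1755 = 2.42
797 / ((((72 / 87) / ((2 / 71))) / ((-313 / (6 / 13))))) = -94046797 / 5112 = -18397.26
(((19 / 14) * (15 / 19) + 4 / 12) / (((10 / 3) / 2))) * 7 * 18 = 531 / 5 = 106.20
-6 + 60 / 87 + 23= 513 / 29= 17.69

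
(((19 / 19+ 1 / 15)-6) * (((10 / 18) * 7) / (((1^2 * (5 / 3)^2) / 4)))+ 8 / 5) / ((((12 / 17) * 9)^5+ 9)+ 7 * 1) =-173222554 / 68981242875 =-0.00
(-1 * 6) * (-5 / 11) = 30 / 11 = 2.73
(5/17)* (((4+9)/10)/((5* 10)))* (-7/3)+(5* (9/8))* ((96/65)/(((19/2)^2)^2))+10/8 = 2663748983/2160070575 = 1.23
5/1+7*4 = 33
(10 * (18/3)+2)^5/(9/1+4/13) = 11909726816/121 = 98427494.35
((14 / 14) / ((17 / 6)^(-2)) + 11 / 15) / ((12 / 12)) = 1577 / 180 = 8.76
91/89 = 1.02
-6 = -6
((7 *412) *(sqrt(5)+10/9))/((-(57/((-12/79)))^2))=-46144 *sqrt(5)/2253001 - 461440/20277009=-0.07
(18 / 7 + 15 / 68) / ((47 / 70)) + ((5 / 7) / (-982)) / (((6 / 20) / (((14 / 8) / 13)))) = 254470235 / 61200204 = 4.16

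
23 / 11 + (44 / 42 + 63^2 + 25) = 923339 / 231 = 3997.14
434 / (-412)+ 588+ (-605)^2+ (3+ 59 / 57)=4304804857 / 11742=366615.98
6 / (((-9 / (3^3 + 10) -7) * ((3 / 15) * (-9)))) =185 / 402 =0.46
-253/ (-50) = 253/ 50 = 5.06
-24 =-24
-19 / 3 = -6.33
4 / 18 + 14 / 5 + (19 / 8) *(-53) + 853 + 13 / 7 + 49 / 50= 9235603 / 12600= 732.98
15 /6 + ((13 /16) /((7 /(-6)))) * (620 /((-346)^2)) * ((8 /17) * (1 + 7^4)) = -11232425 /7123102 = -1.58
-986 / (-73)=986 / 73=13.51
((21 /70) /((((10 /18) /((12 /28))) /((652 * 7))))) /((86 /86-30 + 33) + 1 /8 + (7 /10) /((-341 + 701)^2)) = 1368887040 /5346007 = 256.06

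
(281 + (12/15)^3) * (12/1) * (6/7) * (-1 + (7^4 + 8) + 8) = 874456704/125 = 6995653.63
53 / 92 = 0.58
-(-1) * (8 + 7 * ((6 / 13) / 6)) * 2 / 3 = 74 / 13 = 5.69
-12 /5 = -2.40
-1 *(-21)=21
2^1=2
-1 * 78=-78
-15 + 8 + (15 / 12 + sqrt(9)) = -11 / 4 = -2.75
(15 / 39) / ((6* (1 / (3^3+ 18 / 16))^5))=961083984375 / 851968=1128075.21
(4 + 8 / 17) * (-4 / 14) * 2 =-304 / 119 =-2.55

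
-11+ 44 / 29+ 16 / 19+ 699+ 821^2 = 371776979 / 551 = 674731.36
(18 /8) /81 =1 /36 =0.03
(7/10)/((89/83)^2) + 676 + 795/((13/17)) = 1767247529/1029730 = 1716.22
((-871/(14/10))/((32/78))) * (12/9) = -56615/28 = -2021.96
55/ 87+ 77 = 6754/ 87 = 77.63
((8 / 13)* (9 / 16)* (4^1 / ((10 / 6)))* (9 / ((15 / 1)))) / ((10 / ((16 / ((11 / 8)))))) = 10368 / 17875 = 0.58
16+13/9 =157/9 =17.44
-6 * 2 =-12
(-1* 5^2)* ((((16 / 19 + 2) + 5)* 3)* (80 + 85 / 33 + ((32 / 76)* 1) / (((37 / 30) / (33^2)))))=-39263567375 / 146927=-267231.80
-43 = -43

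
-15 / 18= -5 / 6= -0.83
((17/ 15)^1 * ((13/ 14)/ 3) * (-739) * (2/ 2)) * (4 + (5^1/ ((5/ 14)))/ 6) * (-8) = 12412244/ 945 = 13134.65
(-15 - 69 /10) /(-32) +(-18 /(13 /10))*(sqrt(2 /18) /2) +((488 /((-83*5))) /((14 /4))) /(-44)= -8591083 /5317312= -1.62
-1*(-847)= 847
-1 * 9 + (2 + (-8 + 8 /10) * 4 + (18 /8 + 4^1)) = -591 /20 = -29.55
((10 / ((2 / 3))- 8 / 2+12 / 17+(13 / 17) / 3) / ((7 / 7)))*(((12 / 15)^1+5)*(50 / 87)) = 6100 / 153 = 39.87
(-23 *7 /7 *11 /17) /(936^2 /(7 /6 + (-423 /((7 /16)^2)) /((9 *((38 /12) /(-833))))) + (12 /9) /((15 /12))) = -27945306015 /27471041744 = -1.02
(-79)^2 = 6241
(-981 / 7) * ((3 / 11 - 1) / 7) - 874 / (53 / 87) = -40568538 / 28567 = -1420.12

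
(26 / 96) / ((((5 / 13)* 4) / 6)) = 169 / 160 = 1.06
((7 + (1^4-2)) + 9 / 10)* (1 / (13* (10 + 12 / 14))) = 483 / 9880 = 0.05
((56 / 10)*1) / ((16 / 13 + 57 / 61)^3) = 13962963196 / 25309344065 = 0.55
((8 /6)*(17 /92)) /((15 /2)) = 34 /1035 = 0.03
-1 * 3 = -3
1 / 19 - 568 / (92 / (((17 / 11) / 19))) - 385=-1852856 / 4807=-385.45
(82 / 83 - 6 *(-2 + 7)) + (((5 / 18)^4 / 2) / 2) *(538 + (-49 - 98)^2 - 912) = 90436793 / 34852032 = 2.59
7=7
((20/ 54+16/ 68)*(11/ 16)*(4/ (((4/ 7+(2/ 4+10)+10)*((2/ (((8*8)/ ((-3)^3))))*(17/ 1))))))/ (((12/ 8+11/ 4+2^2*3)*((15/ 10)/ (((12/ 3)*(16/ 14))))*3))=-0.00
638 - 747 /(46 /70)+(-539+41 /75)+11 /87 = -17293076 /16675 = -1037.07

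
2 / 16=1 / 8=0.12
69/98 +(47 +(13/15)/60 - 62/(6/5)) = -174113/44100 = -3.95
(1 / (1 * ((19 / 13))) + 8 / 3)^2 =36481 / 3249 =11.23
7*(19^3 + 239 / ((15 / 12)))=246757 / 5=49351.40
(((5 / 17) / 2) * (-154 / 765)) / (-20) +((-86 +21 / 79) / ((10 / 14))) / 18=-5479495 / 821916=-6.67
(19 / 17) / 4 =19 / 68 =0.28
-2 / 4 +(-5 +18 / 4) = -1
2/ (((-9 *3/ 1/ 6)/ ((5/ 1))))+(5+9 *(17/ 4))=41.03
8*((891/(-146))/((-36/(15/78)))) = 495/1898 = 0.26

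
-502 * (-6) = 3012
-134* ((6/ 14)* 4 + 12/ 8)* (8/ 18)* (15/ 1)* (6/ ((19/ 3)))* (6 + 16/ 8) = -2894400/ 133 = -21762.41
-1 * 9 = -9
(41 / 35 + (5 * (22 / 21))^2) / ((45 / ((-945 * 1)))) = -63083 / 105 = -600.79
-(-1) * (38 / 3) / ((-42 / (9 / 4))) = -19 / 28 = -0.68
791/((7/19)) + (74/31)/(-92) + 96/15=15353557/7130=2153.37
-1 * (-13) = 13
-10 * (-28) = 280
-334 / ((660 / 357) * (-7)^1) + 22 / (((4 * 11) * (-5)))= 1414 / 55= 25.71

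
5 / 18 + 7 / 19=221 / 342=0.65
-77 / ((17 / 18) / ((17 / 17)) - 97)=198 / 247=0.80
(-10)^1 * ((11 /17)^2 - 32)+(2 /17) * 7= 91508 /289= 316.64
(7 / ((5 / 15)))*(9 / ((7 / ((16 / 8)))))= 54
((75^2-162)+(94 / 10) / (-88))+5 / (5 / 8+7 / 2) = 7212619 / 1320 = 5464.11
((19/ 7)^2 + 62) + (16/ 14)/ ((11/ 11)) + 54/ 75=87257/ 1225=71.23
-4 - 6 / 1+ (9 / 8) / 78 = -2077 / 208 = -9.99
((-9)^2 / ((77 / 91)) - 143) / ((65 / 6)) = -48 / 11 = -4.36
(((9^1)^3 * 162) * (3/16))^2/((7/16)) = 31381059609/28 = 1120752128.89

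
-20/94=-10/47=-0.21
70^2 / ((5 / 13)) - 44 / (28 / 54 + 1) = 12711.02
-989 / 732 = -1.35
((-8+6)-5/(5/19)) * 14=-294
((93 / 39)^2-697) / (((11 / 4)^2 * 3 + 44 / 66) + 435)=-1.51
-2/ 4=-1/ 2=-0.50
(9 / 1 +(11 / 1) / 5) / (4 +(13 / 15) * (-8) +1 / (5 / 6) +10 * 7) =21 / 128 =0.16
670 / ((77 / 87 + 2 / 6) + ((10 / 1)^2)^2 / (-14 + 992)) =4750635 / 81139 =58.55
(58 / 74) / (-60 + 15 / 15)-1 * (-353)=770570 / 2183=352.99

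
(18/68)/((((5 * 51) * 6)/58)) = 29/2890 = 0.01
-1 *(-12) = 12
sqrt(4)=2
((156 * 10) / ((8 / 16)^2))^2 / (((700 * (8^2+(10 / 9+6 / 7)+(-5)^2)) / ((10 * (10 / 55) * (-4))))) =-280350720 / 63041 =-4447.12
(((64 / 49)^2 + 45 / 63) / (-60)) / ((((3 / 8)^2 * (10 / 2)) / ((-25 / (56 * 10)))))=0.00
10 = 10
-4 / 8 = -0.50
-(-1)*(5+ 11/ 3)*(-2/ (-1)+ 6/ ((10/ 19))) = 1742/ 15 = 116.13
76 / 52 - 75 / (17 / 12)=-11377 / 221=-51.48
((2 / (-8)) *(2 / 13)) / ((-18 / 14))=7 / 234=0.03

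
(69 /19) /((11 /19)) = 69 /11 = 6.27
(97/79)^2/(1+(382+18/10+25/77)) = 3622465/925371793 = 0.00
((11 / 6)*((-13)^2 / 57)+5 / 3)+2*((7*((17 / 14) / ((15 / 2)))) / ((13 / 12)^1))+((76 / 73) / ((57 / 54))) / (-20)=14840953 / 1622790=9.15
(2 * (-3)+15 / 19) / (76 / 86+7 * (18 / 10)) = -21285 / 55081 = -0.39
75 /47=1.60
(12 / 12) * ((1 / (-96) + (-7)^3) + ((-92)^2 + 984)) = 9104.99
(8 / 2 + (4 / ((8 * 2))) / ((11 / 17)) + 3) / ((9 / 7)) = 2275 / 396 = 5.74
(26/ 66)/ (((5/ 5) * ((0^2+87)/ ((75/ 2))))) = 325/ 1914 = 0.17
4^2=16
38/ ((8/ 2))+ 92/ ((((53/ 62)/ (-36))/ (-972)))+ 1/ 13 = 5189466765/ 1378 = 3765941.05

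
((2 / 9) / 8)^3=0.00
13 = 13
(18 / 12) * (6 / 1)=9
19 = 19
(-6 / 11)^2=0.30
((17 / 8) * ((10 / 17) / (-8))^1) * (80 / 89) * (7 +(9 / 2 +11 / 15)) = -1835 / 1068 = -1.72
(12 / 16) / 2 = 0.38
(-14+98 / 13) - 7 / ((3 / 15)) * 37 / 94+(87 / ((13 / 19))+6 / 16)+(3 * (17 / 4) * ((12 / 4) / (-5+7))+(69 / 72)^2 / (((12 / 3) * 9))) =1601971859 / 12669696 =126.44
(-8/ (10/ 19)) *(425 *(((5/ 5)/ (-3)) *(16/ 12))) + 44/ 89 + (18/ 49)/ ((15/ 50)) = 112755704/ 39249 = 2872.83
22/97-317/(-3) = 30815/291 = 105.89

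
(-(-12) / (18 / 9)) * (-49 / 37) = -294 / 37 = -7.95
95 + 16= 111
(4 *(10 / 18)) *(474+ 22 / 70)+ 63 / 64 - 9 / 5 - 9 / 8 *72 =19599877 / 20160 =972.22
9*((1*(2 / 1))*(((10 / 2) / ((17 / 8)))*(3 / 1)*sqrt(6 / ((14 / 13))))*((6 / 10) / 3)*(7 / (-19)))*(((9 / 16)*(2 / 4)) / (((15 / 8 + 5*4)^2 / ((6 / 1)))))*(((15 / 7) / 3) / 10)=-23328*sqrt(273) / 69243125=-0.01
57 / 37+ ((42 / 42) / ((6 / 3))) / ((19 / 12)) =1305 / 703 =1.86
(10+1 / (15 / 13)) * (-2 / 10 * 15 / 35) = -163 / 175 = -0.93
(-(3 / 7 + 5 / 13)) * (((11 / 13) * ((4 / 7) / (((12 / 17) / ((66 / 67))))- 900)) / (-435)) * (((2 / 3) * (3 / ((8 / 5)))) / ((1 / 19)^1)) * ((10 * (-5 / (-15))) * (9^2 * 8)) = -1174034576880 / 16089983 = -72966.80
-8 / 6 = -4 / 3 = -1.33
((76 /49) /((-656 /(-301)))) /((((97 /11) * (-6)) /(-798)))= 10.73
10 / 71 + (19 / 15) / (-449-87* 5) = 131251 / 941460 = 0.14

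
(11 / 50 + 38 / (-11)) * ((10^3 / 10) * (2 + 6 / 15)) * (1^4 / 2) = -21348 / 55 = -388.15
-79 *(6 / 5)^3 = -17064 / 125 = -136.51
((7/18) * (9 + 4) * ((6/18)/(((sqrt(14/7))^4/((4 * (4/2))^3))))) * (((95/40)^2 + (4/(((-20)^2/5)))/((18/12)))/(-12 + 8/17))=-1203787/11340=-106.15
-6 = -6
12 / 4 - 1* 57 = -54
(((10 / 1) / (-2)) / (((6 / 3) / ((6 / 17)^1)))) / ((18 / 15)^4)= -3125 / 7344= -0.43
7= 7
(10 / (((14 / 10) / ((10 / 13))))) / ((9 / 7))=500 / 117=4.27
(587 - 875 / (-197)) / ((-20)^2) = 58257 / 39400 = 1.48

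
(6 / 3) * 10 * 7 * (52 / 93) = 7280 / 93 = 78.28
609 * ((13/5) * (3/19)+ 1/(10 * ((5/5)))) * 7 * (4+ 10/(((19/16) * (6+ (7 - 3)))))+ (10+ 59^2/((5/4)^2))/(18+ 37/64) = 114375429554/10730725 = 10658.69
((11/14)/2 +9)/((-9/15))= -1315/84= -15.65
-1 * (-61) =61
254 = 254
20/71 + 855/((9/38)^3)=370113260/5751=64356.33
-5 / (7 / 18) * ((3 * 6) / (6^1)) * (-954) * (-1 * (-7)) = 257580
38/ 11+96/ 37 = 2462/ 407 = 6.05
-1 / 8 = -0.12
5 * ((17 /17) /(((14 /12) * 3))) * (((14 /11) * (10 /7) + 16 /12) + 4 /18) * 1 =3340 /693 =4.82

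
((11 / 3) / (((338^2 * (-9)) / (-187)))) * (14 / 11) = 1309 / 1542294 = 0.00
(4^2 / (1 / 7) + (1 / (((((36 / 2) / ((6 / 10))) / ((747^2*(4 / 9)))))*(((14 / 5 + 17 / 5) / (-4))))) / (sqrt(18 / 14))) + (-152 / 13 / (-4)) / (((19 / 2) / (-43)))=1284 / 13 -55112*sqrt(7) / 31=-4604.86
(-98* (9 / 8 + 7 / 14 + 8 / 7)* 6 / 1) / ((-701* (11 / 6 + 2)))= 9765 / 16123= 0.61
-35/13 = -2.69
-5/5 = -1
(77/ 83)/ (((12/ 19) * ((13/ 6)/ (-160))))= -117040/ 1079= -108.47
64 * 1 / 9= 64 / 9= 7.11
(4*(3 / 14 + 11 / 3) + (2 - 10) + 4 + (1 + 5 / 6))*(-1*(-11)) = 2057 / 14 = 146.93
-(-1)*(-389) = -389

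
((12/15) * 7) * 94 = 2632/5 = 526.40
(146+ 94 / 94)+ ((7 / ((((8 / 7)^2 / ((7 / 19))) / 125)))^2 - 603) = 60460.82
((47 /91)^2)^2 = 4879681 /68574961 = 0.07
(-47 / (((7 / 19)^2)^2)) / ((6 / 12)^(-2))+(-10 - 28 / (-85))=-528526883 / 816340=-647.43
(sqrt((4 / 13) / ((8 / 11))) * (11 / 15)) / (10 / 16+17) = 44 * sqrt(286) / 27495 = 0.03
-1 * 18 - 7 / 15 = -277 / 15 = -18.47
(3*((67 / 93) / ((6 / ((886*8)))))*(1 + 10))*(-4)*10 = -104477120 / 93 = -1123409.89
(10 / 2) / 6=5 / 6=0.83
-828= -828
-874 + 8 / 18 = -7862 / 9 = -873.56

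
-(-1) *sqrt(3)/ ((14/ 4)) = 2 *sqrt(3)/ 7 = 0.49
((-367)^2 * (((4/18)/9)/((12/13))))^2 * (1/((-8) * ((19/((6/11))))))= -3065850415849/65819952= -46579.35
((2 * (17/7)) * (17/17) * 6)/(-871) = -204/6097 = -0.03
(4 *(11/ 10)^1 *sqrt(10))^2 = 968/ 5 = 193.60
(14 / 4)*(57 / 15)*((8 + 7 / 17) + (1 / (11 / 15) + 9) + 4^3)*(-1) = -2058707 / 1870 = -1100.91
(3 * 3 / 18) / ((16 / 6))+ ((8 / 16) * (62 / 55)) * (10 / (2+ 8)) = 661 / 880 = 0.75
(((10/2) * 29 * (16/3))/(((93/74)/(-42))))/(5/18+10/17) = -49031808/1643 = -29842.85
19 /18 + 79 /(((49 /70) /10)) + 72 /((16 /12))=149137 /126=1183.63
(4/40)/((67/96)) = 48/335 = 0.14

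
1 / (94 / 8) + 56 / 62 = 1440 / 1457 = 0.99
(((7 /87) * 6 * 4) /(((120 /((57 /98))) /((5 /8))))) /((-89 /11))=-209 /289072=-0.00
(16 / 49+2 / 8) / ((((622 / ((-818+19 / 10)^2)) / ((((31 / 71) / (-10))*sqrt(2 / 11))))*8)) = -233306529263*sqrt(22) / 761706176000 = -1.44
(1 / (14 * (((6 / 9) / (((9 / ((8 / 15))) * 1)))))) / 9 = 45 / 224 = 0.20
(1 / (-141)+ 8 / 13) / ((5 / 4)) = 892 / 1833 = 0.49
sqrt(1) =1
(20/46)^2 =100/529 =0.19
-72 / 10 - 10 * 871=-8717.20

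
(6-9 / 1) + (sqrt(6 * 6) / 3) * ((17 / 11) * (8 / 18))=-161 / 99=-1.63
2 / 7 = 0.29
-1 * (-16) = 16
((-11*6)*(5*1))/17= -330/17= -19.41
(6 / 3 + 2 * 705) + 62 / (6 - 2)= 2855 / 2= 1427.50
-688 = -688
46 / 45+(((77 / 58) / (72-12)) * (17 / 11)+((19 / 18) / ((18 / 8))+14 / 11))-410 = -420867409 / 1033560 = -407.20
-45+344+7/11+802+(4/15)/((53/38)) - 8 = 9565522/8745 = 1093.83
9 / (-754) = -9 / 754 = -0.01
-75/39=-25/13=-1.92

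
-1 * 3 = -3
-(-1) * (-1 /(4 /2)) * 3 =-1.50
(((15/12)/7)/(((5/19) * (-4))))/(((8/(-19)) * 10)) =361/8960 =0.04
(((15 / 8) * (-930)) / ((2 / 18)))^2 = 3940700625 / 16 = 246293789.06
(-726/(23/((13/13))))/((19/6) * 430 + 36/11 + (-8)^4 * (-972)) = 23958/3020779819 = 0.00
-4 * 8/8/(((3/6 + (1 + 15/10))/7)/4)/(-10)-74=-1054/15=-70.27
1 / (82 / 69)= 0.84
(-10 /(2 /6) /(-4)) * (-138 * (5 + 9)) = -14490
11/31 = 0.35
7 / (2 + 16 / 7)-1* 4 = -71 / 30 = -2.37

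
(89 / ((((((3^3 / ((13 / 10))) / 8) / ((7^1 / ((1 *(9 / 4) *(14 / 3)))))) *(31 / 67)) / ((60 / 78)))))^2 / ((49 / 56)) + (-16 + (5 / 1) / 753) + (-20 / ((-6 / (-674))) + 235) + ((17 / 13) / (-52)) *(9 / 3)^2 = -2830363712620901 / 7488793975572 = -377.95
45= 45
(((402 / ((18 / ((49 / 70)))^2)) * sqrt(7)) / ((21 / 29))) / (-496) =-0.00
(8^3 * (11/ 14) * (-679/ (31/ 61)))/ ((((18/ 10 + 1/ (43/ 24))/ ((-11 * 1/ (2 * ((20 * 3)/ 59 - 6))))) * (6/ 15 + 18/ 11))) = -1998021199900/ 16172793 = -123542.12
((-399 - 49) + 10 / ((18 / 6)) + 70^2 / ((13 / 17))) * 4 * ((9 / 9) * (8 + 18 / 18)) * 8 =22325568 / 13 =1717351.38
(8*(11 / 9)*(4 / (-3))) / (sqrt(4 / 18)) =-176*sqrt(2) / 9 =-27.66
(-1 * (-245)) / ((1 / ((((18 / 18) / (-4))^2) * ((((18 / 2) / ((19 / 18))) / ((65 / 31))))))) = 123039 / 1976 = 62.27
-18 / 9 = -2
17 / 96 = 0.18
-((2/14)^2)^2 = -1/2401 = -0.00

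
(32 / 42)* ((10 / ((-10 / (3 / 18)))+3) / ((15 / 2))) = 272 / 945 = 0.29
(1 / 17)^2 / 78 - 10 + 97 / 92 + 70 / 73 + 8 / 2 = -301777667 / 75696036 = -3.99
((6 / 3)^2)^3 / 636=16 / 159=0.10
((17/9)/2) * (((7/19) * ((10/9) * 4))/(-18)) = -0.09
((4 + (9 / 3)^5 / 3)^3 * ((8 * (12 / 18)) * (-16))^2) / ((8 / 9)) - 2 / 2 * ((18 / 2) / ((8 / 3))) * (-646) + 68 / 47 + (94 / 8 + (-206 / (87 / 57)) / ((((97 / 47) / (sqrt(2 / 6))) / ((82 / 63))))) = 236452967092 / 47 - 15084556 * sqrt(3) / 531657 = 5030914144.30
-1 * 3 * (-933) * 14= 39186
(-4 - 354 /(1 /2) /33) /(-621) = 280 /6831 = 0.04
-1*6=-6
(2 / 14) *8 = 1.14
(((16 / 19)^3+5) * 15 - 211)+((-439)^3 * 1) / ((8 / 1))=-580309366893 / 54872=-10575691.92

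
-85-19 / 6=-88.17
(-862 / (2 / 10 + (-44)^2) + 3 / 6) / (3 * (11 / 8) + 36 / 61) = 258884 / 22275981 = 0.01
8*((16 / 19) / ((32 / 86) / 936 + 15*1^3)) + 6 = 9247206 / 1433873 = 6.45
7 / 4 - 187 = -741 / 4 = -185.25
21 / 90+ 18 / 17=659 / 510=1.29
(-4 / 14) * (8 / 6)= -8 / 21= -0.38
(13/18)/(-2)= -13/36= -0.36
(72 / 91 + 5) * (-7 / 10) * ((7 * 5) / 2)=-3689 / 52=-70.94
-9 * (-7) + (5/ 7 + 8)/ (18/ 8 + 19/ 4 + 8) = 6676/ 105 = 63.58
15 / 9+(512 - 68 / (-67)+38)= 111089 / 201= 552.68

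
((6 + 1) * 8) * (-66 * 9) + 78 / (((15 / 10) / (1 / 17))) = -565436 / 17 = -33260.94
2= 2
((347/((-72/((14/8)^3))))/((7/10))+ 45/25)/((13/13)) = -404339/11520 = -35.10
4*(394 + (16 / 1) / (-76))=1575.16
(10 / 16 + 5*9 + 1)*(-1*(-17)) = 6341 / 8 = 792.62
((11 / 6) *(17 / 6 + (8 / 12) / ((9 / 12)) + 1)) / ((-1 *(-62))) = 935 / 6696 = 0.14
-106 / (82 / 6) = -318 / 41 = -7.76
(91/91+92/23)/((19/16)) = 80/19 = 4.21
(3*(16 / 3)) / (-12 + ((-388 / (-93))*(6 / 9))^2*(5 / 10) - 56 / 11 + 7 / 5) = -68500080 / 50616943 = -1.35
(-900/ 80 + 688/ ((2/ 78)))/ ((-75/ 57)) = -2038377/ 100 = -20383.77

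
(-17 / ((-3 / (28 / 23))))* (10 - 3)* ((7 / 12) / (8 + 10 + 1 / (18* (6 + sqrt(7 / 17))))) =11662* sqrt(119) / 1462261639 + 2287174764 / 1462261639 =1.56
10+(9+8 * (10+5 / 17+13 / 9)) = 17275 / 153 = 112.91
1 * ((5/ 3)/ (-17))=-5/ 51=-0.10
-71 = -71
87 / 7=12.43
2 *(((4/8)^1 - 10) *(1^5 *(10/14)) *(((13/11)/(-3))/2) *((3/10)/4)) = 247/1232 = 0.20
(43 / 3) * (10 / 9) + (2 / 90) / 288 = 206401 / 12960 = 15.93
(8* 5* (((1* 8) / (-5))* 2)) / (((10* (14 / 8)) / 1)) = -256 / 35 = -7.31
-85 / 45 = -17 / 9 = -1.89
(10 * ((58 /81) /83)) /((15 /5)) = 580 /20169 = 0.03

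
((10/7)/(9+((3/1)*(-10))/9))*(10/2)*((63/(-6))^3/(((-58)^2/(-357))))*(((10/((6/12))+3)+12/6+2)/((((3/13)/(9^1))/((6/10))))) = 1316497455/13456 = 97837.21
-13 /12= -1.08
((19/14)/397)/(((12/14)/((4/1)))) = 19/1191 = 0.02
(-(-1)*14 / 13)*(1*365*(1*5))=25550 / 13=1965.38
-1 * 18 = -18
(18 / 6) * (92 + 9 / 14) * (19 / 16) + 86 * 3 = 131721 / 224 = 588.04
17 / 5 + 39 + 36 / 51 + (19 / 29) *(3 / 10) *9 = 221233 / 4930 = 44.87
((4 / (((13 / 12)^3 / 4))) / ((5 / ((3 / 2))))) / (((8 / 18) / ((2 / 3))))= 62208 / 10985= 5.66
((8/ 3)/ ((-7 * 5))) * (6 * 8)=-128/ 35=-3.66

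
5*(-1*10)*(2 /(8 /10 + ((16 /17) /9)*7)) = -19125 /293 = -65.27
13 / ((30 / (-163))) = -2119 / 30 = -70.63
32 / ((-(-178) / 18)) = 288 / 89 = 3.24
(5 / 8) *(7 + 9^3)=460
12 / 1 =12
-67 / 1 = -67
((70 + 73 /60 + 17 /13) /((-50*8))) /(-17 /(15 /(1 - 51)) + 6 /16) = -56569 /17797000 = -0.00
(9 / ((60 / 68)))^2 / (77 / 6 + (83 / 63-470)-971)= -327726 / 4494575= -0.07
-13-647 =-660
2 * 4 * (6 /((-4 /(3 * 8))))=-288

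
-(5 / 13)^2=-25 / 169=-0.15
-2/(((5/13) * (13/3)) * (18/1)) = -1/15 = -0.07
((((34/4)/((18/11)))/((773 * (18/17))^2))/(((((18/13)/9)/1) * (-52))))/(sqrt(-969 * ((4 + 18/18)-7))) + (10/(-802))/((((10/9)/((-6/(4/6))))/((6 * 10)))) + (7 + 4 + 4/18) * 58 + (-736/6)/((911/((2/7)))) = 656.91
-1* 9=-9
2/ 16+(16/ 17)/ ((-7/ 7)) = -111/ 136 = -0.82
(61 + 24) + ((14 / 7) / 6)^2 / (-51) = 39014 / 459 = 85.00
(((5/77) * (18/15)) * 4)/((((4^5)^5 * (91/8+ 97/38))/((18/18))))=57/2867684654914207744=0.00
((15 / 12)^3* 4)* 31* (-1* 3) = -726.56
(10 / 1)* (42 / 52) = 105 / 13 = 8.08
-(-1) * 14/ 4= 7/ 2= 3.50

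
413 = 413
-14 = -14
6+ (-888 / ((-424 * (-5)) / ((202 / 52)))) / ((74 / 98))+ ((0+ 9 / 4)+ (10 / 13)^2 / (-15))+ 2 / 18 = 9942487 / 1612260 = 6.17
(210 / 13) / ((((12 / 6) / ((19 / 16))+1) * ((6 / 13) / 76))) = 50540 / 51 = 990.98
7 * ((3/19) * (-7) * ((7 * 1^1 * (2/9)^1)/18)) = -343/513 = -0.67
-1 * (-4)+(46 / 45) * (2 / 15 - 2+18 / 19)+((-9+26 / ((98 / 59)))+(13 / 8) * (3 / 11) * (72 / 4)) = 489157663 / 27650700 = 17.69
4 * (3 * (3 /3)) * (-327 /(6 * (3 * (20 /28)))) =-1526 /5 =-305.20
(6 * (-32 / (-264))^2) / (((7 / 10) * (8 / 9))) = 0.14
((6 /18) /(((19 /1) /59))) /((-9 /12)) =-236 /171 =-1.38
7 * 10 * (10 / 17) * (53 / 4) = 9275 / 17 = 545.59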